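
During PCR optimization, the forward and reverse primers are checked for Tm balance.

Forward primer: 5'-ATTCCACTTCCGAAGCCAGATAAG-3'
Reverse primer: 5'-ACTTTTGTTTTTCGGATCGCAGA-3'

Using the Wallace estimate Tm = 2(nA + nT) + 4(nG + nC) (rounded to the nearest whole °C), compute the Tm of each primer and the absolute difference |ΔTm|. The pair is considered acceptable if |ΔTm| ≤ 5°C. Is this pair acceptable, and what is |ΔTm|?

|ΔTm| = 6°C; the pair is not acceptable.

Forward: A=8 T=5 G=4 C=7 → Tm = 2·13 + 4·11 = 70°C.
Reverse: A=4 T=10 G=5 C=4 → Tm = 2·14 + 4·9 = 64°C.
|ΔTm| = |70 − 64| = 6°C, > 5°C.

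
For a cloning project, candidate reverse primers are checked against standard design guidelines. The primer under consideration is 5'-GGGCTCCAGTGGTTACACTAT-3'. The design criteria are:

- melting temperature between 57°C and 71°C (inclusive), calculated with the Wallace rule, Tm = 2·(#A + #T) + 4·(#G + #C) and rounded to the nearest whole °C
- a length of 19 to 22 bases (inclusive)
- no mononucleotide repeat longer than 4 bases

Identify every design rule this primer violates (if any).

Meets all criteria.

Base counts: A=4, T=6, G=6, C=5 (length 21).
Tm: Tm = 2·10 + 4·11 = 64°C ✓
length: length 21 ✓
homopolymer run: longest run = 3 ✓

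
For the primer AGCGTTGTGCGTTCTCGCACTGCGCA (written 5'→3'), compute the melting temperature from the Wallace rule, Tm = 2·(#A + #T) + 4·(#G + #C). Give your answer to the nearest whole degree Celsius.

84°C

Base counts: A=3, T=7, G=8, C=8 (length 26).
Tm = 2·(3+7) + 4·(8+8) = 2·10 + 4·16 = 20 + 64 = 84°C.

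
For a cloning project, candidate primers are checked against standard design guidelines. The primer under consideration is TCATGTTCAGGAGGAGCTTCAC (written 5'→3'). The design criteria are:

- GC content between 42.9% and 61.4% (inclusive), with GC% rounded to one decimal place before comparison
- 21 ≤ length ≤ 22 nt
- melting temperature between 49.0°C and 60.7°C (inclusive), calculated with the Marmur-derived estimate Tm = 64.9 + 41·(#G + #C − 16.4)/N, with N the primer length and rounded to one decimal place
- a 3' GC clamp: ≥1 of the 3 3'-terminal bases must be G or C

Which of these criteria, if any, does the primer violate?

Base counts: A=5, T=6, G=6, C=5 (length 22).
GC content: GC 11/22 = 50.0% ✓
length: length 22 ✓
Tm: Tm = 64.9 + 41·(11 − 16.4)/22 = 54.8°C ✓
GC clamp: 3' end CAC has 2 G/C ✓

Meets all criteria.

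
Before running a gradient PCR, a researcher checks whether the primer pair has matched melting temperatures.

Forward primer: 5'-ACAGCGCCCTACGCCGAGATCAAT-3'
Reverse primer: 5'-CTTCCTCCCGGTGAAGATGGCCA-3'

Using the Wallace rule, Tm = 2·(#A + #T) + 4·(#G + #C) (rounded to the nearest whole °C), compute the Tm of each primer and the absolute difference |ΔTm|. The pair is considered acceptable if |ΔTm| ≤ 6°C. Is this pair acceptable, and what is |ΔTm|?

Forward: A=7 T=3 G=5 C=9 → Tm = 2·10 + 4·14 = 76°C.
Reverse: A=4 T=5 G=6 C=8 → Tm = 2·9 + 4·14 = 74°C.
|ΔTm| = |76 − 74| = 2°C, ≤ 6°C.

|ΔTm| = 2°C; the pair is acceptable.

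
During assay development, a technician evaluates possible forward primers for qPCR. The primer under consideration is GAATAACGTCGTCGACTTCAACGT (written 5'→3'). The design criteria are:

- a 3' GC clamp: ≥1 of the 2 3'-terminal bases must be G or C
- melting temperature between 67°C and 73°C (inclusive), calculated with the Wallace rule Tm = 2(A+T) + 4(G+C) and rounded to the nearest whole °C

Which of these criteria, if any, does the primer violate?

Base counts: A=7, T=6, G=5, C=6 (length 24).
GC clamp: 3' end GT has 1 G/C ✓
Tm: Tm = 2·13 + 4·11 = 70°C ✓

Meets all criteria.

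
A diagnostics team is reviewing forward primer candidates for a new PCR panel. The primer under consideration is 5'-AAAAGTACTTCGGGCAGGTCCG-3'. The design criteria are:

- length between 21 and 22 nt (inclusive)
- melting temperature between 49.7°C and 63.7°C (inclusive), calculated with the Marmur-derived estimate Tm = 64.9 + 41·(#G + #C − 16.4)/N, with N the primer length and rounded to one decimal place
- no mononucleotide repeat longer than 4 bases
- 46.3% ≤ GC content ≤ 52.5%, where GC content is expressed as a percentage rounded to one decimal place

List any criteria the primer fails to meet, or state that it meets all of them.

Base counts: A=6, T=4, G=7, C=5 (length 22).
length: length 22 ✓
Tm: Tm = 64.9 + 41·(12 − 16.4)/22 = 56.7°C ✓
homopolymer run: longest run = 4 ✓
GC content: GC 12/22 = 54.5%, outside 46.3–52.5% ✗

Fails: GC content.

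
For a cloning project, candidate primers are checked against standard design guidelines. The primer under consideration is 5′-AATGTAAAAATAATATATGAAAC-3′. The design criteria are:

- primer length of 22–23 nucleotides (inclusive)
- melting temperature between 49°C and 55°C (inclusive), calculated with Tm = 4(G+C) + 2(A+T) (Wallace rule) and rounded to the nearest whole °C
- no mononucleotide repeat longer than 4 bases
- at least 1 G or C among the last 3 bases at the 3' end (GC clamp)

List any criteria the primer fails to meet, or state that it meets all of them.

Base counts: A=14, T=6, G=2, C=1 (length 23).
length: length 23 ✓
Tm: Tm = 2·20 + 4·3 = 52°C ✓
homopolymer run: longest run = 5, exceeds 4 ✗
GC clamp: 3' end AAC has 1 G/C ✓

Fails: homopolymer run.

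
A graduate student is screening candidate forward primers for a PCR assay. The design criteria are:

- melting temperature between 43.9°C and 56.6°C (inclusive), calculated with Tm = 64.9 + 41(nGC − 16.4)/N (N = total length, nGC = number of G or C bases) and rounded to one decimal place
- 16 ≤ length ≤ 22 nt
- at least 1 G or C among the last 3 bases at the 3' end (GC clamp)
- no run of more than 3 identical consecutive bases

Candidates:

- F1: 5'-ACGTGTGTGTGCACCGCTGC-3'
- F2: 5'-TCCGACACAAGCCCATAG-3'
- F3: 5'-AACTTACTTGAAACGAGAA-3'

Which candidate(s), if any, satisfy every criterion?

F1 (20 nt, A=2 T=5 G=7 C=6): Tm = 64.9 + 41·(13 − 16.4)/20 = 57.9°C, outside 43.9–56.6°C ✗; length 20 ✓; 3' end TGC has 2 G/C ✓; longest run = 2 ✓ — fails.
F2 (18 nt, A=6 T=2 G=3 C=7): Tm = 64.9 + 41·(10 − 16.4)/18 = 50.3°C ✓; length 18 ✓; 3' end TAG has 1 G/C ✓; longest run = 3 ✓ — passes.
F3 (19 nt, A=9 T=4 G=3 C=3): Tm = 64.9 + 41·(6 − 16.4)/19 = 42.5°C, outside 43.9–56.6°C ✗; length 19 ✓; 3' end GAA has 1 G/C ✓; longest run = 3 ✓ — fails.

F2 only.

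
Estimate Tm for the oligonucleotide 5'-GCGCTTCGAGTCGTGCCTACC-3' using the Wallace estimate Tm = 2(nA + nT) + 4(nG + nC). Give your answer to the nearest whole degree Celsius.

Base counts: A=2, T=5, G=6, C=8 (length 21).
Tm = 2·(2+5) + 4·(6+8) = 2·7 + 4·14 = 14 + 56 = 70°C.

70°C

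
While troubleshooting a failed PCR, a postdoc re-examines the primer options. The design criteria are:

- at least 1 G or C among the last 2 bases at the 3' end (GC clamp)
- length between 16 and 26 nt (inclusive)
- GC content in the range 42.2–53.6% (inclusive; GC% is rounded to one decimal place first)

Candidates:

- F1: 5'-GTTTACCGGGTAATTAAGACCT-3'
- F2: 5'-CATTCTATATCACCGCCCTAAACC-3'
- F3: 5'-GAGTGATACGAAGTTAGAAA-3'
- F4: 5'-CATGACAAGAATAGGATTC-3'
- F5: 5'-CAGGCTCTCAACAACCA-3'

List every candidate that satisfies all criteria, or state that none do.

F1 (22 nt, A=6 T=7 G=5 C=4): 3' end CT has 1 G/C ✓; length 22 ✓; GC 9/22 = 40.9%, outside 42.2–53.6% ✗ — fails.
F2 (24 nt, A=7 T=6 G=1 C=10): 3' end CC has 2 G/C ✓; length 24 ✓; GC 11/24 = 45.8% ✓ — passes.
F3 (20 nt, A=9 T=4 G=6 C=1): 3' end AA has 0 G/C, need ≥1 ✗; length 20 ✓; GC 7/20 = 35.0%, outside 42.2–53.6% ✗ — fails.
F4 (19 nt, A=8 T=4 G=4 C=3): 3' end TC has 1 G/C ✓; length 19 ✓; GC 7/19 = 36.8%, outside 42.2–53.6% ✗ — fails.
F5 (17 nt, A=6 T=2 G=2 C=7): 3' end CA has 1 G/C ✓; length 17 ✓; GC 9/17 = 52.9% ✓ — passes.

F2 and F5.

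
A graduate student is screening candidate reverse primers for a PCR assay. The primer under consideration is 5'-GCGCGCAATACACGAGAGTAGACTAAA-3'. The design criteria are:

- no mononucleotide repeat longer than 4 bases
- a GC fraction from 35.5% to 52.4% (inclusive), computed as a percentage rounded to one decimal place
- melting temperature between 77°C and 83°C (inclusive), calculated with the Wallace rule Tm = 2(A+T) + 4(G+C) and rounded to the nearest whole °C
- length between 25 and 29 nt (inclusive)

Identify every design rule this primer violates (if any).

Base counts: A=11, T=3, G=7, C=6 (length 27).
homopolymer run: longest run = 3 ✓
GC content: GC 13/27 = 48.1% ✓
Tm: Tm = 2·14 + 4·13 = 80°C ✓
length: length 27 ✓

Meets all criteria.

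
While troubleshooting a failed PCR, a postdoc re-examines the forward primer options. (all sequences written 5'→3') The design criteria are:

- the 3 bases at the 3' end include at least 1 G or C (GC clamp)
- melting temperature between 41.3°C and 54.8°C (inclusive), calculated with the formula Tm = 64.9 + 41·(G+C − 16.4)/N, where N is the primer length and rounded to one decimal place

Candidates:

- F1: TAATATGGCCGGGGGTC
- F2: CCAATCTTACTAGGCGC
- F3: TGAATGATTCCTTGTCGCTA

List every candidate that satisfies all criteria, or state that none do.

F1, F2 and F3.

F1 (17 nt, A=3 T=4 G=7 C=3): 3' end GTC has 2 G/C ✓; Tm = 64.9 + 41·(10 − 16.4)/17 = 49.5°C ✓ — passes.
F2 (17 nt, A=4 T=4 G=3 C=6): 3' end CGC has 3 G/C ✓; Tm = 64.9 + 41·(9 − 16.4)/17 = 47.1°C ✓ — passes.
F3 (20 nt, A=4 T=8 G=4 C=4): 3' end CTA has 1 G/C ✓; Tm = 64.9 + 41·(8 − 16.4)/20 = 47.7°C ✓ — passes.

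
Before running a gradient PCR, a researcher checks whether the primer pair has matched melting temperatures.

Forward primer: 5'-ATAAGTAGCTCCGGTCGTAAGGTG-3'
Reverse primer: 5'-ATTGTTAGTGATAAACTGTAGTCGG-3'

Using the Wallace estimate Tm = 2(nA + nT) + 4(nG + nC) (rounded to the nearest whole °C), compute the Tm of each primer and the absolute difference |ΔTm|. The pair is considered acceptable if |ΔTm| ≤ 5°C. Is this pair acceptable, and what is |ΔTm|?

Forward: A=6 T=6 G=8 C=4 → Tm = 2·12 + 4·12 = 72°C.
Reverse: A=7 T=9 G=7 C=2 → Tm = 2·16 + 4·9 = 68°C.
|ΔTm| = |72 − 68| = 4°C, ≤ 5°C.

|ΔTm| = 4°C; the pair is acceptable.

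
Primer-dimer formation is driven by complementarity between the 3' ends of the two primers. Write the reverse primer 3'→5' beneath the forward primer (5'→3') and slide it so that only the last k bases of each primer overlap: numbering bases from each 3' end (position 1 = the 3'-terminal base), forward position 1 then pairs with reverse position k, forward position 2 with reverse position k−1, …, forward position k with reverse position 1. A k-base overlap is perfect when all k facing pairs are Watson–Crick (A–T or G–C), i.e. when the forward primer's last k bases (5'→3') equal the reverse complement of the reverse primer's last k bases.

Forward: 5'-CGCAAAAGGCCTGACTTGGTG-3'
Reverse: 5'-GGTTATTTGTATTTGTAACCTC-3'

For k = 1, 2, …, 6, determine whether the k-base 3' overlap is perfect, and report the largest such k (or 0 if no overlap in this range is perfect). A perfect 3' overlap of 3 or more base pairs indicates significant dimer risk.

Last 6 bases (5'→3') — forward …TTGGTG, reverse …AACCTC.
Reverse complement of the reverse primer's last 6 bases: GAGGTT; its first k bases are the reverse complement of the reverse primer's last k bases, so a perfect k-base overlap needs the forward primer's last k bases to equal them.
Comparing (forward last k vs required): k=1: G vs G ✓; k=2: TG vs GA ✗; k=3: GTG vs GAG ✗; k=4: GGTG vs GAGG ✗; k=5: TGGTG vs GAGGT ✗; k=6: TTGGTG vs GAGGTT ✗.
Only k = 1 is perfect, so the longest perfect 3' overlap is 1.

Longest perfect overlap: 1 complementary base pair; below the dimer-risk threshold (threshold 3).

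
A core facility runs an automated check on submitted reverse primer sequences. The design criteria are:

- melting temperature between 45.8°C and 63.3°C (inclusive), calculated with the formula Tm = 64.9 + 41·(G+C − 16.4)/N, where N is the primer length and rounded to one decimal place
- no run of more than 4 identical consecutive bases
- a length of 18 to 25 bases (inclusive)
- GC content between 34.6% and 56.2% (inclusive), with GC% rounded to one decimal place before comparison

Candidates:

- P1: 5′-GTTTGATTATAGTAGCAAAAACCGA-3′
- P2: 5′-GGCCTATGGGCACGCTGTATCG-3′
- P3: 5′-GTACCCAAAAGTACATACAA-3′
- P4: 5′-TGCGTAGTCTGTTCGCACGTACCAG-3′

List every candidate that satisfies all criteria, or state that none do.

P4 only.

P1 (25 nt, A=10 T=7 G=5 C=3): Tm = 64.9 + 41·(8 − 16.4)/25 = 51.1°C ✓; longest run = 5, exceeds 4 ✗; length 25 ✓; GC 8/25 = 32.0%, outside 34.6–56.2% ✗ — fails.
P2 (22 nt, A=3 T=5 G=8 C=6): Tm = 64.9 + 41·(14 − 16.4)/22 = 60.4°C ✓; longest run = 3 ✓; length 22 ✓; GC 14/22 = 63.6%, outside 34.6–56.2% ✗ — fails.
P3 (20 nt, A=10 T=3 G=2 C=5): Tm = 64.9 + 41·(7 − 16.4)/20 = 45.6°C, outside 45.8–63.3°C ✗; longest run = 4 ✓; length 20 ✓; GC 7/20 = 35.0% ✓ — fails.
P4 (25 nt, A=4 T=7 G=7 C=7): Tm = 64.9 + 41·(14 − 16.4)/25 = 61.0°C ✓; longest run = 2 ✓; length 25 ✓; GC 14/25 = 56.0% ✓ — passes.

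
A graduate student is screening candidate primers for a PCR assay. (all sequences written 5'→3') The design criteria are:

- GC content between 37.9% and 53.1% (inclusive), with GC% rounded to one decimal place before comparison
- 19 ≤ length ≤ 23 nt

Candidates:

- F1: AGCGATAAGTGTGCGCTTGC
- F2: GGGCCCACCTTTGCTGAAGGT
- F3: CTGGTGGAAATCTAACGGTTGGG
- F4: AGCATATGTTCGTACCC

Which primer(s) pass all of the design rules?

F1 (20 nt, A=4 T=5 G=7 C=4): GC 11/20 = 55.0%, outside 37.9–53.1% ✗; length 20 ✓ — fails.
F2 (21 nt, A=3 T=5 G=7 C=6): GC 13/21 = 61.9%, outside 37.9–53.1% ✗; length 21 ✓ — fails.
F3 (23 nt, A=5 T=6 G=9 C=3): GC 12/23 = 52.2% ✓; length 23 ✓ — passes.
F4 (17 nt, A=4 T=5 G=3 C=5): GC 8/17 = 47.1% ✓; length 17, outside 19–23 ✗ — fails.

F3 only.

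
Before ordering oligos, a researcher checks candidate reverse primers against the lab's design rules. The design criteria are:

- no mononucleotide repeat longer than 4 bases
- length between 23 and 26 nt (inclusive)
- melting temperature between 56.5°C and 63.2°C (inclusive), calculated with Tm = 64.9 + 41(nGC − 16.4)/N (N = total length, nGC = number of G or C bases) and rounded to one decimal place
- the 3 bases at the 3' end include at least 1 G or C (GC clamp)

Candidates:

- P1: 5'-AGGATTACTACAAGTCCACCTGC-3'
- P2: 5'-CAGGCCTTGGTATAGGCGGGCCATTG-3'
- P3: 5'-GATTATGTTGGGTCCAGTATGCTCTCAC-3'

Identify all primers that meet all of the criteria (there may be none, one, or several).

None of the candidates satisfy all criteria.

P1 (23 nt, A=7 T=5 G=4 C=7): longest run = 2 ✓; length 23 ✓; Tm = 64.9 + 41·(11 − 16.4)/23 = 55.3°C, outside 56.5–63.2°C ✗; 3' end TGC has 2 G/C ✓ — fails.
P2 (26 nt, A=4 T=6 G=10 C=6): longest run = 3 ✓; length 26 ✓; Tm = 64.9 + 41·(16 − 16.4)/26 = 64.3°C, outside 56.5–63.2°C ✗; 3' end TTG has 1 G/C ✓ — fails.
P3 (28 nt, A=5 T=10 G=7 C=6): longest run = 3 ✓; length 28, outside 23–26 ✗; Tm = 64.9 + 41·(13 − 16.4)/28 = 59.9°C ✓; 3' end CAC has 2 G/C ✓ — fails.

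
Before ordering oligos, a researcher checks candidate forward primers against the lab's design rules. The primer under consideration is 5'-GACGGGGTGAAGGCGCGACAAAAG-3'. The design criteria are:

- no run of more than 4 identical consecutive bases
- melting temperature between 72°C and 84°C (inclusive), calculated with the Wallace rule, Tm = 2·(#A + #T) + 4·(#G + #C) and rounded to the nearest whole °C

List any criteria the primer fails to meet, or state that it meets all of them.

Base counts: A=8, T=1, G=11, C=4 (length 24).
homopolymer run: longest run = 4 ✓
Tm: Tm = 2·9 + 4·15 = 78°C ✓

Meets all criteria.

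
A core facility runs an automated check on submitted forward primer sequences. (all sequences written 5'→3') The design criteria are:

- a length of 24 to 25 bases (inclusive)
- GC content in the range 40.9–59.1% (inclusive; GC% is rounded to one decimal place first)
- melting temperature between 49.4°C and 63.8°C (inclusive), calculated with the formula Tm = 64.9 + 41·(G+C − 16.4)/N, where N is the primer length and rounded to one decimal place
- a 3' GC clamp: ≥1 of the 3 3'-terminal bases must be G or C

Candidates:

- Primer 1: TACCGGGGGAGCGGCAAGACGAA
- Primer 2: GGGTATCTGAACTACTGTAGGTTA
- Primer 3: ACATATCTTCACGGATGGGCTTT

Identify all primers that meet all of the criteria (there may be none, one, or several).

Primer 1 (23 nt, A=7 T=1 G=10 C=5): length 23, outside 24–25 ✗; GC 15/23 = 65.2%, outside 40.9–59.1% ✗; Tm = 64.9 + 41·(15 − 16.4)/23 = 62.4°C ✓; 3' end GAA has 1 G/C ✓ — fails.
Primer 2 (24 nt, A=6 T=8 G=7 C=3): length 24 ✓; GC 10/24 = 41.7% ✓; Tm = 64.9 + 41·(10 − 16.4)/24 = 54.0°C ✓; 3' end TTA has 0 G/C, need ≥1 ✗ — fails.
Primer 3 (23 nt, A=5 T=8 G=5 C=5): length 23, outside 24–25 ✗; GC 10/23 = 43.5% ✓; Tm = 64.9 + 41·(10 − 16.4)/23 = 53.5°C ✓; 3' end TTT has 0 G/C, need ≥1 ✗ — fails.

None of the candidates satisfy all criteria.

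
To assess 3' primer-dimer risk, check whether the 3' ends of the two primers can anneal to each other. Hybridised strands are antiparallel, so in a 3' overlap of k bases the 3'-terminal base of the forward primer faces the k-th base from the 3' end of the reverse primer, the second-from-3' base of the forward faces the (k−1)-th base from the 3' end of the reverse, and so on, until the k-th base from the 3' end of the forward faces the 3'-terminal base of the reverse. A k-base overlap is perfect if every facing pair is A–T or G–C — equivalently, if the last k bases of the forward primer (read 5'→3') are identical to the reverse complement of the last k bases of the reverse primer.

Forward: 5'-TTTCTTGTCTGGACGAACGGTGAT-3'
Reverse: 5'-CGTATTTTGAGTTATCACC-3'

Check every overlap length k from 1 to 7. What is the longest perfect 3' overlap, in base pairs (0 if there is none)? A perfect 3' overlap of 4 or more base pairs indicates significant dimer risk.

Last 7 bases (5'→3') — forward …CGGTGAT, reverse …TATCACC.
Reverse complement of the reverse primer's last 7 bases: GGTGATA; its first k bases are the reverse complement of the reverse primer's last k bases, so a perfect k-base overlap needs the forward primer's last k bases to equal them.
Comparing (forward last k vs required): k=1: T vs G ✗; k=2: AT vs GG ✗; k=3: GAT vs GGT ✗; k=4: TGAT vs GGTG ✗; k=5: GTGAT vs GGTGA ✗; k=6: GGTGAT vs GGTGAT ✓; k=7: CGGTGAT vs GGTGATA ✗.
Only k = 6 is perfect, so the longest perfect 3' overlap is 6.

Longest perfect overlap: 6 complementary base pairs; significant dimer risk (threshold 4).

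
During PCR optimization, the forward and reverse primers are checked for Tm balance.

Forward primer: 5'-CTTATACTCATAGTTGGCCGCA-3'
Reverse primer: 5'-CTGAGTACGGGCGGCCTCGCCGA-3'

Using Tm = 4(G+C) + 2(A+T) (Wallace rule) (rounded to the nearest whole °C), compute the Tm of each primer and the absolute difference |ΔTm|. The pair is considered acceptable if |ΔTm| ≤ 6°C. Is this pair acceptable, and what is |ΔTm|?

|ΔTm| = 16°C; the pair is not acceptable.

Forward: A=5 T=7 G=4 C=6 → Tm = 2·12 + 4·10 = 64°C.
Reverse: A=3 T=3 G=9 C=8 → Tm = 2·6 + 4·17 = 80°C.
|ΔTm| = |64 − 80| = 16°C, > 6°C.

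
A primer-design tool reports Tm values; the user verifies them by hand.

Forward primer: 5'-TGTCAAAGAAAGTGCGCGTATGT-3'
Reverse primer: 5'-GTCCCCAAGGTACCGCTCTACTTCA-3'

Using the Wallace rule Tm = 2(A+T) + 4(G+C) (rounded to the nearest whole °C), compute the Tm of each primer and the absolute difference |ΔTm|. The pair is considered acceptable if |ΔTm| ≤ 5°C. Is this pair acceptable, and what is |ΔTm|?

|ΔTm| = 12°C; the pair is not acceptable.

Forward: A=7 T=6 G=7 C=3 → Tm = 2·13 + 4·10 = 66°C.
Reverse: A=5 T=6 G=4 C=10 → Tm = 2·11 + 4·14 = 78°C.
|ΔTm| = |66 − 78| = 12°C, > 5°C.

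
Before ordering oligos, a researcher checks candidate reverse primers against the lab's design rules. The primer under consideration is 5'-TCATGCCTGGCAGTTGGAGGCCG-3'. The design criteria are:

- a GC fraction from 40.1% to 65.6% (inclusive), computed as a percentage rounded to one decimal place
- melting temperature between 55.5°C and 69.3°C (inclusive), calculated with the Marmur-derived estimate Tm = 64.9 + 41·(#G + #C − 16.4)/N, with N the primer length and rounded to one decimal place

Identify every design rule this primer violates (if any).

Meets all criteria.

Base counts: A=3, T=5, G=9, C=6 (length 23).
GC content: GC 15/23 = 65.2% ✓
Tm: Tm = 64.9 + 41·(15 − 16.4)/23 = 62.4°C ✓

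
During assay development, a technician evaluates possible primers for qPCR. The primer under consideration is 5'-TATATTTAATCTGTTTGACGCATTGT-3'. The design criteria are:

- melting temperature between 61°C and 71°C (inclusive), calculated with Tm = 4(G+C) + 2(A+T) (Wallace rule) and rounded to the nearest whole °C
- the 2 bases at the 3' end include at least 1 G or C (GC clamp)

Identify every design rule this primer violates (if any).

Base counts: A=6, T=13, G=4, C=3 (length 26).
Tm: Tm = 2·19 + 4·7 = 66°C ✓
GC clamp: 3' end GT has 1 G/C ✓

Meets all criteria.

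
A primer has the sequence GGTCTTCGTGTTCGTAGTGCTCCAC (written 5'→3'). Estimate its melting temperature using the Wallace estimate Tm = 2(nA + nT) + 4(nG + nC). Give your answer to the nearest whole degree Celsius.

78°C

Base counts: A=2, T=9, G=7, C=7 (length 25).
Tm = 2·(2+9) + 4·(7+7) = 2·11 + 4·14 = 22 + 56 = 78°C.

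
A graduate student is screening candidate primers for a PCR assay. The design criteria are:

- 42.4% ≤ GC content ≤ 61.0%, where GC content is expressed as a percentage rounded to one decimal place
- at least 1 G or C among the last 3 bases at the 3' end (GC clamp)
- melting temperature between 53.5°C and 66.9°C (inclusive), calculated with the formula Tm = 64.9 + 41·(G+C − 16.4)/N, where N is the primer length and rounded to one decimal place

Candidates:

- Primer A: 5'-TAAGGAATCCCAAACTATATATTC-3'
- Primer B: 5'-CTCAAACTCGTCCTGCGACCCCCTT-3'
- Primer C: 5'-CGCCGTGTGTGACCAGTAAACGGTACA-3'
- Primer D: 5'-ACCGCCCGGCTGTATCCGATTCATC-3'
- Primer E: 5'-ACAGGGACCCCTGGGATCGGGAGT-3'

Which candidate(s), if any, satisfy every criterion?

Primer B, Primer C and Primer D.

Primer A (24 nt, A=10 T=7 G=2 C=5): GC 7/24 = 29.2%, outside 42.4–61.0% ✗; 3' end TTC has 1 G/C ✓; Tm = 64.9 + 41·(7 − 16.4)/24 = 48.8°C, outside 53.5–66.9°C ✗ — fails.
Primer B (25 nt, A=4 T=6 G=3 C=12): GC 15/25 = 60.0% ✓; 3' end CTT has 1 G/C ✓; Tm = 64.9 + 41·(15 − 16.4)/25 = 62.6°C ✓ — passes.
Primer C (27 nt, A=7 T=5 G=8 C=7): GC 15/27 = 55.6% ✓; 3' end ACA has 1 G/C ✓; Tm = 64.9 + 41·(15 − 16.4)/27 = 62.8°C ✓ — passes.
Primer D (25 nt, A=4 T=6 G=5 C=10): GC 15/25 = 60.0% ✓; 3' end ATC has 1 G/C ✓; Tm = 64.9 + 41·(15 − 16.4)/25 = 62.6°C ✓ — passes.
Primer E (24 nt, A=5 T=3 G=10 C=6): GC 16/24 = 66.7%, outside 42.4–61.0% ✗; 3' end AGT has 1 G/C ✓; Tm = 64.9 + 41·(16 − 16.4)/24 = 64.2°C ✓ — fails.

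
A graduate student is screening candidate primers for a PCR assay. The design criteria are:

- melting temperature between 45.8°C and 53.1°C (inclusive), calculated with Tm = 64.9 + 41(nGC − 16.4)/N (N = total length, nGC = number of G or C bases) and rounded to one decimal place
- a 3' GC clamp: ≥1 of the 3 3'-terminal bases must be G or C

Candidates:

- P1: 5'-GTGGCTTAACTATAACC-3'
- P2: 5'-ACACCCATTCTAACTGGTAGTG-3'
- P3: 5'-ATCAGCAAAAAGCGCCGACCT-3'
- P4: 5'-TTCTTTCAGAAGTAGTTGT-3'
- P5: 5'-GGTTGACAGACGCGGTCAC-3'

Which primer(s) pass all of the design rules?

P1 (17 nt, A=5 T=5 G=3 C=4): Tm = 64.9 + 41·(7 − 16.4)/17 = 42.2°C, outside 45.8–53.1°C ✗; 3' end ACC has 2 G/C ✓ — fails.
P2 (22 nt, A=6 T=6 G=4 C=6): Tm = 64.9 + 41·(10 − 16.4)/22 = 53.0°C ✓; 3' end GTG has 2 G/C ✓ — passes.
P3 (21 nt, A=8 T=2 G=4 C=7): Tm = 64.9 + 41·(11 − 16.4)/21 = 54.4°C, outside 45.8–53.1°C ✗; 3' end CCT has 2 G/C ✓ — fails.
P4 (19 nt, A=4 T=9 G=4 C=2): Tm = 64.9 + 41·(6 − 16.4)/19 = 42.5°C, outside 45.8–53.1°C ✗; 3' end TGT has 1 G/C ✓ — fails.
P5 (19 nt, A=4 T=3 G=7 C=5): Tm = 64.9 + 41·(12 − 16.4)/19 = 55.4°C, outside 45.8–53.1°C ✗; 3' end CAC has 2 G/C ✓ — fails.

P2 only.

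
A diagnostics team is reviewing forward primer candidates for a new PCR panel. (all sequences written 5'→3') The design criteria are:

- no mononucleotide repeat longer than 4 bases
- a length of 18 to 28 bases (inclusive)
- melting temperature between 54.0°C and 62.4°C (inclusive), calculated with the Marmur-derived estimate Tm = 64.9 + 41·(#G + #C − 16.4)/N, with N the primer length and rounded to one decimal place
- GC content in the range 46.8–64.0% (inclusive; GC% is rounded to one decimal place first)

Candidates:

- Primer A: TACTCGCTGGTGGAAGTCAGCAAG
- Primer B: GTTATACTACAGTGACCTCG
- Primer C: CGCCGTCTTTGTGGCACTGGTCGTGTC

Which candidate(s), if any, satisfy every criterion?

Primer A (24 nt, A=6 T=5 G=8 C=5): longest run = 2 ✓; length 24 ✓; Tm = 64.9 + 41·(13 − 16.4)/24 = 59.1°C ✓; GC 13/24 = 54.2% ✓ — passes.
Primer B (20 nt, A=5 T=6 G=4 C=5): longest run = 2 ✓; length 20 ✓; Tm = 64.9 + 41·(9 − 16.4)/20 = 49.7°C, outside 54.0–62.4°C ✗; GC 9/20 = 45.0%, outside 46.8–64.0% ✗ — fails.
Primer C (27 nt, A=1 T=9 G=9 C=8): longest run = 3 ✓; length 27 ✓; Tm = 64.9 + 41·(17 − 16.4)/27 = 65.8°C, outside 54.0–62.4°C ✗; GC 17/27 = 63.0% ✓ — fails.

Primer A only.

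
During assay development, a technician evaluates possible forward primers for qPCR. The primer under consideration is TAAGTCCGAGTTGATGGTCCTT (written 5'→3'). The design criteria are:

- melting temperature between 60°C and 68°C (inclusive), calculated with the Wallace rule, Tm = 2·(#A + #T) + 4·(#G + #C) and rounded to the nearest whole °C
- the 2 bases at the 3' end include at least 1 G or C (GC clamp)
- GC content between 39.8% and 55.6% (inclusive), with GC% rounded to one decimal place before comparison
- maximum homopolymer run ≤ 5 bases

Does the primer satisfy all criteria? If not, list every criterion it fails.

Base counts: A=4, T=8, G=6, C=4 (length 22).
Tm: Tm = 2·12 + 4·10 = 64°C ✓
GC clamp: 3' end TT has 0 G/C, need ≥1 ✗
GC content: GC 10/22 = 45.5% ✓
homopolymer run: longest run = 2 ✓

Fails: GC clamp.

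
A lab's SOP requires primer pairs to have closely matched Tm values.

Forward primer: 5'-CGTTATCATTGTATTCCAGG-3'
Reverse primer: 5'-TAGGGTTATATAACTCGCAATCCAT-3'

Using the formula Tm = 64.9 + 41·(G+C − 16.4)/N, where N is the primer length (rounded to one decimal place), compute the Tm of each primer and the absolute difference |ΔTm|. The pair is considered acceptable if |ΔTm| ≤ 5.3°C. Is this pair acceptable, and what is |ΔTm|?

|ΔTm| = 5.1°C; the pair is acceptable.

Forward: G+C = 8, N = 20 → Tm = 64.9 + 41·(8 − 16.4)/20 = 47.7°C.
Reverse: G+C = 9, N = 25 → Tm = 64.9 + 41·(9 − 16.4)/25 = 52.8°C.
|ΔTm| = |47.7 − 52.8| = 5.1°C, ≤ 5.3°C.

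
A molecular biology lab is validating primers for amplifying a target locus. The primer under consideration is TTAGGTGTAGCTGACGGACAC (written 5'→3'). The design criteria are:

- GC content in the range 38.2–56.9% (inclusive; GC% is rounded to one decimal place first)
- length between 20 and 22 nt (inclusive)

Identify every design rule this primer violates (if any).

Meets all criteria.

Base counts: A=5, T=5, G=7, C=4 (length 21).
GC content: GC 11/21 = 52.4% ✓
length: length 21 ✓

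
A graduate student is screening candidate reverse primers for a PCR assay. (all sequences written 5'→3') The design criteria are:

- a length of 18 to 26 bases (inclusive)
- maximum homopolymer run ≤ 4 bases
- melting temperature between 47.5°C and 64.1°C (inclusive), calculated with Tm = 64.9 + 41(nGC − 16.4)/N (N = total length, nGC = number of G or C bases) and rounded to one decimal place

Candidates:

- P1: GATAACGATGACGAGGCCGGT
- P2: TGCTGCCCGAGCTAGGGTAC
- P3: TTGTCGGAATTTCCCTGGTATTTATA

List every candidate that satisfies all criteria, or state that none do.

P1, P2 and P3.

P1 (21 nt, A=6 T=3 G=8 C=4): length 21 ✓; longest run = 2 ✓; Tm = 64.9 + 41·(12 − 16.4)/21 = 56.3°C ✓ — passes.
P2 (20 nt, A=3 T=4 G=7 C=6): length 20 ✓; longest run = 3 ✓; Tm = 64.9 + 41·(13 − 16.4)/20 = 57.9°C ✓ — passes.
P3 (26 nt, A=5 T=12 G=5 C=4): length 26 ✓; longest run = 3 ✓; Tm = 64.9 + 41·(9 − 16.4)/26 = 53.2°C ✓ — passes.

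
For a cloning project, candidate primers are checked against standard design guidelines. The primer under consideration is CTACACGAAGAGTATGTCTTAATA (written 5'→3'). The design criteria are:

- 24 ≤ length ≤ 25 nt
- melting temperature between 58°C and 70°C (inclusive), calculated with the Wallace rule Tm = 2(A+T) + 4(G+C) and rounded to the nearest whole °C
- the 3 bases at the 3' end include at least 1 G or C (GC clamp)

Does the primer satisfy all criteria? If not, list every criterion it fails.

Fails: GC clamp.

Base counts: A=9, T=7, G=4, C=4 (length 24).
length: length 24 ✓
Tm: Tm = 2·16 + 4·8 = 64°C ✓
GC clamp: 3' end ATA has 0 G/C, need ≥1 ✗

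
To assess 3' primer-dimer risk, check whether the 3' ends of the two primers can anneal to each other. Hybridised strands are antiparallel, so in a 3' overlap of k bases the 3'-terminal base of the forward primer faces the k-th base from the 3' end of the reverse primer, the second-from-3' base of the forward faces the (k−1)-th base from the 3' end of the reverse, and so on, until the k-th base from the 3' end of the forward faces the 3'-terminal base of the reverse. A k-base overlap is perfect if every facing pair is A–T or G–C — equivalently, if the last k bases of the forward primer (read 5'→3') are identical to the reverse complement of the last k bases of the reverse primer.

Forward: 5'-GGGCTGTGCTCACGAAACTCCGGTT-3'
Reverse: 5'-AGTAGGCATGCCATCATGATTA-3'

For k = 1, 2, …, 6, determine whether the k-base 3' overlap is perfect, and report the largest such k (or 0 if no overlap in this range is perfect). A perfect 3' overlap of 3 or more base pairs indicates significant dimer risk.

Last 6 bases (5'→3') — forward …CCGGTT, reverse …TGATTA.
Reverse complement of the reverse primer's last 6 bases: TAATCA; its first k bases are the reverse complement of the reverse primer's last k bases, so a perfect k-base overlap needs the forward primer's last k bases to equal them.
Comparing (forward last k vs required): k=1: T vs T ✓; k=2: TT vs TA ✗; k=3: GTT vs TAA ✗; k=4: GGTT vs TAAT ✗; k=5: CGGTT vs TAATC ✗; k=6: CCGGTT vs TAATCA ✗.
Only k = 1 is perfect, so the longest perfect 3' overlap is 1.

Longest perfect overlap: 1 complementary base pair; below the dimer-risk threshold (threshold 3).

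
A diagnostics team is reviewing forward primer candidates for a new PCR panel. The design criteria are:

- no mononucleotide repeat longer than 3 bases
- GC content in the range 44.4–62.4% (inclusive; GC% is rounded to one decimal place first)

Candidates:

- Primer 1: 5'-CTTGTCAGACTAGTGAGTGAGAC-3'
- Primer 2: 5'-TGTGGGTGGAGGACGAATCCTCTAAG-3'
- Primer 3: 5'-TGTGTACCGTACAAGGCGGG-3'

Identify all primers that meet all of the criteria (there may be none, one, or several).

Primer 1 (23 nt, A=6 T=6 G=7 C=4): longest run = 2 ✓; GC 11/23 = 47.8% ✓ — passes.
Primer 2 (26 nt, A=6 T=6 G=10 C=4): longest run = 3 ✓; GC 14/26 = 53.8% ✓ — passes.
Primer 3 (20 nt, A=4 T=4 G=8 C=4): longest run = 3 ✓; GC 12/20 = 60.0% ✓ — passes.

Primer 1, Primer 2 and Primer 3.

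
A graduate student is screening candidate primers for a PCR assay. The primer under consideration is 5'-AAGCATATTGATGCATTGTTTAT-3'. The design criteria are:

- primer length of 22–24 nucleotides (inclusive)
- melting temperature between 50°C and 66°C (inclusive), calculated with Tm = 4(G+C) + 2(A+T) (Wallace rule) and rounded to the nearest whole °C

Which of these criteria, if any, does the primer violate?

Base counts: A=7, T=10, G=4, C=2 (length 23).
length: length 23 ✓
Tm: Tm = 2·17 + 4·6 = 58°C ✓

Meets all criteria.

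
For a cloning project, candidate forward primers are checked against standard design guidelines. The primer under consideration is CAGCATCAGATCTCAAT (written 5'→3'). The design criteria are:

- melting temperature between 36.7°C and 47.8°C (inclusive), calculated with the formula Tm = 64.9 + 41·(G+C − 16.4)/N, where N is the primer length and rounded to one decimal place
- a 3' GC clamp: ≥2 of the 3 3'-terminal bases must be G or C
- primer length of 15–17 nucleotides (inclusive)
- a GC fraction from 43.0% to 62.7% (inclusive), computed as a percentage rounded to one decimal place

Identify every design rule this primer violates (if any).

Fails: GC clamp, GC content.

Base counts: A=6, T=4, G=2, C=5 (length 17).
Tm: Tm = 64.9 + 41·(7 − 16.4)/17 = 42.2°C ✓
GC clamp: 3' end AAT has 0 G/C, need ≥2 ✗
length: length 17 ✓
GC content: GC 7/17 = 41.2%, outside 43.0–62.7% ✗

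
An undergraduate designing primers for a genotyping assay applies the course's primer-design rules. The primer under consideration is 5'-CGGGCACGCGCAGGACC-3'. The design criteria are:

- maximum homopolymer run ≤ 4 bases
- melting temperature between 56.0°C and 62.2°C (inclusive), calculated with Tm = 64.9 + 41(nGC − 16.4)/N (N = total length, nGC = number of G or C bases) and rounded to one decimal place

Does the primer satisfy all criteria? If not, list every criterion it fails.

Meets all criteria.

Base counts: A=3, T=0, G=7, C=7 (length 17).
homopolymer run: longest run = 3 ✓
Tm: Tm = 64.9 + 41·(14 − 16.4)/17 = 59.1°C ✓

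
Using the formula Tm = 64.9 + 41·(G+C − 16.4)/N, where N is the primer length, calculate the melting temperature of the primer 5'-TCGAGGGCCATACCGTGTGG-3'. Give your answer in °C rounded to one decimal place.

57.9°C

Base counts: A=3, T=4, G=8, C=5; G+C = 13, N = 20.
Tm = 64.9 + 41·(13 − 16.4)/20 = 64.9 + -139.40/20 = 57.9°C.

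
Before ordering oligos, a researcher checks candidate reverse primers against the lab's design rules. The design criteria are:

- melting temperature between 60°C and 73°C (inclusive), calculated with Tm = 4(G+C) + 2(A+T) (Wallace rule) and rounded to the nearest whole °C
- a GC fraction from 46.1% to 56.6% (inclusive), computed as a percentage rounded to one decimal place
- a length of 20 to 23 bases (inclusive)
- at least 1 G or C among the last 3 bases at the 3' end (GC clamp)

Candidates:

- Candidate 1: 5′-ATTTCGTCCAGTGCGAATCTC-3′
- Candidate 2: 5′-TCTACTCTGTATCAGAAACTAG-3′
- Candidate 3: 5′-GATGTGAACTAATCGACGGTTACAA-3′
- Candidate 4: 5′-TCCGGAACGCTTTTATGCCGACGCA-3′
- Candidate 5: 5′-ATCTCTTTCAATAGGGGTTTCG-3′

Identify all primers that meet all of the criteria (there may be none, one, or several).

Candidate 1 only.

Candidate 1 (21 nt, A=4 T=7 G=4 C=6): Tm = 2·11 + 4·10 = 62°C ✓; GC 10/21 = 47.6% ✓; length 21 ✓; 3' end CTC has 2 G/C ✓ — passes.
Candidate 2 (22 nt, A=7 T=7 G=3 C=5): Tm = 2·14 + 4·8 = 60°C ✓; GC 8/22 = 36.4%, outside 46.1–56.6% ✗; length 22 ✓; 3' end TAG has 1 G/C ✓ — fails.
Candidate 3 (25 nt, A=9 T=6 G=6 C=4): Tm = 2·15 + 4·10 = 70°C ✓; GC 10/25 = 40.0%, outside 46.1–56.6% ✗; length 25, outside 20–23 ✗; 3' end CAA has 1 G/C ✓ — fails.
Candidate 4 (25 nt, A=5 T=6 G=6 C=8): Tm = 2·11 + 4·14 = 78°C, outside 60–73°C ✗; GC 14/25 = 56.0% ✓; length 25, outside 20–23 ✗; 3' end GCA has 2 G/C ✓ — fails.
Candidate 5 (22 nt, A=4 T=9 G=5 C=4): Tm = 2·13 + 4·9 = 62°C ✓; GC 9/22 = 40.9%, outside 46.1–56.6% ✗; length 22 ✓; 3' end TCG has 2 G/C ✓ — fails.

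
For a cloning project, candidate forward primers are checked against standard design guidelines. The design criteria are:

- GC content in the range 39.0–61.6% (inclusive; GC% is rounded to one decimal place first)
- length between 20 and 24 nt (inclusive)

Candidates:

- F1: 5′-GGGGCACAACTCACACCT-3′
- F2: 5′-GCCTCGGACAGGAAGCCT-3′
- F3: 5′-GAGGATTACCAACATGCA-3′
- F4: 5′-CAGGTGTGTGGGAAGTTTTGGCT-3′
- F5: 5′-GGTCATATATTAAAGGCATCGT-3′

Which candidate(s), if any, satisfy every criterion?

F1 (18 nt, A=5 T=2 G=4 C=7): GC 11/18 = 61.1% ✓; length 18, outside 20–24 ✗ — fails.
F2 (18 nt, A=4 T=2 G=6 C=6): GC 12/18 = 66.7%, outside 39.0–61.6% ✗; length 18, outside 20–24 ✗ — fails.
F3 (18 nt, A=7 T=3 G=4 C=4): GC 8/18 = 44.4% ✓; length 18, outside 20–24 ✗ — fails.
F4 (23 nt, A=3 T=8 G=10 C=2): GC 12/23 = 52.2% ✓; length 23 ✓ — passes.
F5 (22 nt, A=7 T=7 G=5 C=3): GC 8/22 = 36.4%, outside 39.0–61.6% ✗; length 22 ✓ — fails.

F4 only.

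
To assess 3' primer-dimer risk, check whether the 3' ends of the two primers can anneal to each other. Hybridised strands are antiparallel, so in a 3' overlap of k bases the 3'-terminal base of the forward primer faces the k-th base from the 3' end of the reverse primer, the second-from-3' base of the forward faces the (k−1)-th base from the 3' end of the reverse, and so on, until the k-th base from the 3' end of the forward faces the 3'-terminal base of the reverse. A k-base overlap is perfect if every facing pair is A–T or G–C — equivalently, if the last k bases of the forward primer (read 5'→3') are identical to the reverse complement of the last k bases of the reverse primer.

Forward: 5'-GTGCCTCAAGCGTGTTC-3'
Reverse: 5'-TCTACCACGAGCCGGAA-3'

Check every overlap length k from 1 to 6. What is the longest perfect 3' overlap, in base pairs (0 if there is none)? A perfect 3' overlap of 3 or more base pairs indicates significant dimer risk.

Longest perfect overlap: 3 complementary base pairs; significant dimer risk (threshold 3).

Last 6 bases (5'→3') — forward …GTGTTC, reverse …CCGGAA.
Reverse complement of the reverse primer's last 6 bases: TTCCGG; its first k bases are the reverse complement of the reverse primer's last k bases, so a perfect k-base overlap needs the forward primer's last k bases to equal them.
Comparing (forward last k vs required): k=1: C vs T ✗; k=2: TC vs TT ✗; k=3: TTC vs TTC ✓; k=4: GTTC vs TTCC ✗; k=5: TGTTC vs TTCCG ✗; k=6: GTGTTC vs TTCCGG ✗.
Only k = 3 is perfect, so the longest perfect 3' overlap is 3.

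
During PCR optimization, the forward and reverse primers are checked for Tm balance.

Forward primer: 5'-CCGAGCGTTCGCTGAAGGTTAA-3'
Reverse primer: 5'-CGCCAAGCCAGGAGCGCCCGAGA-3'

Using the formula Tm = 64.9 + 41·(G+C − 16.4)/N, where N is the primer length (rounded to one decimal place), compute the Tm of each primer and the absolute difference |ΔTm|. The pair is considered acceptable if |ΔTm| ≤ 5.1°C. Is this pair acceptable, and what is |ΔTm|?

|ΔTm| = 9.3°C; the pair is not acceptable.

Forward: G+C = 12, N = 22 → Tm = 64.9 + 41·(12 − 16.4)/22 = 56.7°C.
Reverse: G+C = 17, N = 23 → Tm = 64.9 + 41·(17 − 16.4)/23 = 66.0°C.
|ΔTm| = |56.7 − 66.0| = 9.3°C, > 5.1°C.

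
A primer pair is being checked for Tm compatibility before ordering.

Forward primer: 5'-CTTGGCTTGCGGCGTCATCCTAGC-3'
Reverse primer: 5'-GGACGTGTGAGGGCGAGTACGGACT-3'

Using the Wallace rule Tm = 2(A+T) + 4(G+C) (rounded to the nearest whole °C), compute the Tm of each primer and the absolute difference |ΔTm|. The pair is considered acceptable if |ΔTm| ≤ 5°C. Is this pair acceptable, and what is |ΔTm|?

Forward: A=2 T=7 G=7 C=8 → Tm = 2·9 + 4·15 = 78°C.
Reverse: A=5 T=4 G=12 C=4 → Tm = 2·9 + 4·16 = 82°C.
|ΔTm| = |78 − 82| = 4°C, ≤ 5°C.

|ΔTm| = 4°C; the pair is acceptable.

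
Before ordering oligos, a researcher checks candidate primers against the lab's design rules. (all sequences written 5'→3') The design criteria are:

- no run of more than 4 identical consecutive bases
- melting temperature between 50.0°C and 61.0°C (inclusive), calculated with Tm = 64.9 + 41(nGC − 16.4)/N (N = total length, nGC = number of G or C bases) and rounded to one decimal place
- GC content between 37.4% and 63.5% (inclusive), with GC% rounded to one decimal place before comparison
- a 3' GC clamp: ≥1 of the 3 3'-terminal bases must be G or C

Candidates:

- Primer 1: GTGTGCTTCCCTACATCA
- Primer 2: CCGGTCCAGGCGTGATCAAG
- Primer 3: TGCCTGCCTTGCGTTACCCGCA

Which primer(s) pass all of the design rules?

None of the candidates satisfy all criteria.

Primer 1 (18 nt, A=3 T=6 G=3 C=6): longest run = 3 ✓; Tm = 64.9 + 41·(9 − 16.4)/18 = 48.0°C, outside 50.0–61.0°C ✗; GC 9/18 = 50.0% ✓; 3' end TCA has 1 G/C ✓ — fails.
Primer 2 (20 nt, A=4 T=3 G=7 C=6): longest run = 2 ✓; Tm = 64.9 + 41·(13 − 16.4)/20 = 57.9°C ✓; GC 13/20 = 65.0%, outside 37.4–63.5% ✗; 3' end AAG has 1 G/C ✓ — fails.
Primer 3 (22 nt, A=2 T=6 G=5 C=9): longest run = 3 ✓; Tm = 64.9 + 41·(14 − 16.4)/22 = 60.4°C ✓; GC 14/22 = 63.6%, outside 37.4–63.5% ✗; 3' end GCA has 2 G/C ✓ — fails.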